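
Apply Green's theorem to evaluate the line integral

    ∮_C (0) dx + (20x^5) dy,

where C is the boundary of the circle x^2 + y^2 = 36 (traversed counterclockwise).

Green's theorem converts the closed line integral into a double integral over the enclosed region D:

    ∮_C P dx + Q dy = ∬_D (∂Q/∂x - ∂P/∂y) dA.

Here P = 0, Q = 20x^5, so

    ∂Q/∂x = 100x^4,    ∂P/∂y = 0,
    ∂Q/∂x - ∂P/∂y = 100x^4.

D is the region x^2 + y^2 ≤ 36. Evaluating the double integral:

In polar coordinates (x = r cos θ, y = r sin θ, dA = r dr dθ) the integrand becomes 100r^4cos(θ)^4, so

    ∬_D (100x^4) dA = ∫_0^{2π} ∫_0^{6} (100r^4cos(θ)^4) · r dr dθ.

Inner (r from 0 to 6): 777600cos(θ)^4.
Outer (θ from 0 to 2π): 583200π.

Therefore ∮_C P dx + Q dy = 583200π.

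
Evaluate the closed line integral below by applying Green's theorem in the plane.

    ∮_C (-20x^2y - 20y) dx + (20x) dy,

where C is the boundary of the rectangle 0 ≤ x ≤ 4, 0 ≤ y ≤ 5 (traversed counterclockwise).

Green's theorem converts the closed line integral into a double integral over the enclosed region D:

    ∮_C P dx + Q dy = ∬_D (∂Q/∂x - ∂P/∂y) dA.

Here P = -20x^2y - 20y, Q = 20x, so

    ∂Q/∂x = 20,    ∂P/∂y = -20x^2 - 20,
    ∂Q/∂x - ∂P/∂y = 20x^2 + 40.

D is the region 0 ≤ x ≤ 4, 0 ≤ y ≤ 5. Evaluating the double integral:

    ∬_D (20x^2 + 40) dA = ∫_0^{4} ∫_0^{5} (20x^2 + 40) dy dx.

Inner (y from 0 to 5): 100x^2 + 200.
Outer (x from 0 to 4): 8800/3.

Therefore ∮_C P dx + Q dy = 8800/3.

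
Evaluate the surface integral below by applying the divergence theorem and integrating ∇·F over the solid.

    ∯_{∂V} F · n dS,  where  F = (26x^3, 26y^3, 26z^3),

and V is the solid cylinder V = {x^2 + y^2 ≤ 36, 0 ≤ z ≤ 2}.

By the divergence theorem,

    ∯_{∂V} F · n dS = ∭_V (∇ · F) dV.

Compute the divergence:
    ∇ · F = ∂F_x/∂x + ∂F_y/∂y + ∂F_z/∂z = 78x^2 + 78y^2 + 78z^2.

In cylindrical coordinates, x = r cos(θ), y = r sin(θ), z = z, dV = r dr dθ dz, with 0 ≤ r ≤ 6, 0 ≤ θ ≤ 2π, 0 ≤ z ≤ 2.

The integrand, after substitution and multiplying by the volume element, becomes (78r^2 + 78z^2) · r, so

    ∭_V (∇·F) dV = ∫_0^{2π} ∫_0^{6} ∫_0^{2} (78r^2 + 78z^2) · r dz dr dθ.

Inner (z from 0 to 2): 156r^3 + 208r.
Middle (r from 0 to 6): 54288.
Outer (θ from 0 to 2π): 108576π.

Therefore ∯_{∂V} F · n dS = 108576π.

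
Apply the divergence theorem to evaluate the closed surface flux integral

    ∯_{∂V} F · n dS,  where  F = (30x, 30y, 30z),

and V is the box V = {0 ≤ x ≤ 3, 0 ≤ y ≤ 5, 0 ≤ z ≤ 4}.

By the divergence theorem,

    ∯_{∂V} F · n dS = ∭_V (∇ · F) dV.

Compute the divergence:
    ∇ · F = ∂F_x/∂x + ∂F_y/∂y + ∂F_z/∂z = 30 + 30 + 30 = 90.

V is a rectangular box, so dV = dx dy dz with 0 ≤ x ≤ 3, 0 ≤ y ≤ 5, 0 ≤ z ≤ 4.

Integrate (90) over V as an iterated integral:

    ∭_V (∇·F) dV = ∫_0^{3} ∫_0^{5} ∫_0^{4} (90) dz dy dx.

Inner (z from 0 to 4): 360.
Middle (y from 0 to 5): 1800.
Outer (x from 0 to 3): 5400.

Therefore ∯_{∂V} F · n dS = 5400.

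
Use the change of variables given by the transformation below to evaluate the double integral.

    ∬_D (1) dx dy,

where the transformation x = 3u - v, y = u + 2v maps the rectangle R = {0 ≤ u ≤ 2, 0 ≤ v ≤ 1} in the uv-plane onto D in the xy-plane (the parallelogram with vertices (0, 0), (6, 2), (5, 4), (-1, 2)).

Compute the Jacobian determinant of (x, y) with respect to (u, v):

    ∂(x,y)/∂(u,v) = | 3  -1 | = (3)(2) - (-1)(1) = 7.
                   | 1  2 |

Its absolute value is |J| = 7 (the area scaling factor).

Substituting x = 3u - v, y = u + 2v into the integrand,

    1 → 1,

so the integral becomes

    ∬_R (1) · |J| du dv = ∫_0^2 ∫_0^1 (7) dv du.

Inner (v): 7.
Outer (u): 14.

Therefore ∬_D (1) dx dy = 14.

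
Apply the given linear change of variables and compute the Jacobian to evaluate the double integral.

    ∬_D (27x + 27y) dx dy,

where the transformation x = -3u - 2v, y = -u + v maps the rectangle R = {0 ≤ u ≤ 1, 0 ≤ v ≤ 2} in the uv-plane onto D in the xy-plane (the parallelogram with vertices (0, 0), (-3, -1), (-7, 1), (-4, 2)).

Compute the Jacobian determinant of (x, y) with respect to (u, v):

    ∂(x,y)/∂(u,v) = | -3  -2 | = (-3)(1) - (-2)(-1) = -5.
                   | -1  1 |

Its absolute value is |J| = 5 (the area scaling factor).

Substituting x = -3u - 2v, y = -u + v into the integrand,

    27x + 27y → -108u - 27v,

so the integral becomes

    ∬_R (-108u - 27v) · |J| du dv = ∫_0^1 ∫_0^2 (-540u - 135v) dv du.

Inner (v): -1080u - 270.
Outer (u): -810.

Therefore ∬_D (27x + 27y) dx dy = -810.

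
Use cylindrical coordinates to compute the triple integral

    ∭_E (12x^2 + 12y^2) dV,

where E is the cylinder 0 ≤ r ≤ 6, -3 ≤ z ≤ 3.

In cylindrical coordinates, x = r cos(θ), y = r sin(θ), z = z, and dV = r dr dθ dz.

The integrand becomes 12r^2, so

    ∭_E (12x^2 + 12y^2) dV = ∫_{0}^{2π} ∫_{0}^{6} ∫_{-3}^{3} (12r^2) · r dz dr dθ.

Inner (z): 72r^3.
Middle (r from 0 to 6): 23328.
Outer (θ): 46656π.

Therefore the triple integral equals 46656π.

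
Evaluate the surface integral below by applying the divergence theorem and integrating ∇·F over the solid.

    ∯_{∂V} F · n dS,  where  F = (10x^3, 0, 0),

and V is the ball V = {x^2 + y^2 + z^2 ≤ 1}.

By the divergence theorem,

    ∯_{∂V} F · n dS = ∭_V (∇ · F) dV.

Compute the divergence:
    ∇ · F = ∂F_x/∂x + ∂F_y/∂y + ∂F_z/∂z = 30x^2 + 0 + 0 = 30x^2.

In spherical coordinates, x = ρ sin(φ) cos(θ), y = ρ sin(φ) sin(θ), z = ρ cos(φ), dV = ρ^2 sin(φ) dρ dφ dθ, with 0 ≤ ρ ≤ 1, 0 ≤ φ ≤ π, 0 ≤ θ ≤ 2π.

The integrand, after substitution and multiplying by the volume element, becomes (30ρ^2sin(φ)^2cos(θ)^2) · ρ^2 sin(φ), so

    ∭_V (∇·F) dV = ∫_0^{2π} ∫_0^{π} ∫_0^{1} (30ρ^2sin(φ)^2cos(θ)^2) · ρ^2 sin(φ) dρ dφ dθ.

Inner (ρ from 0 to 1): 6sin(φ)^3cos(θ)^2.
Middle (φ from 0 to π): 8cos(θ)^2.
Outer (θ from 0 to 2π): 8π.

Therefore ∯_{∂V} F · n dS = 8π.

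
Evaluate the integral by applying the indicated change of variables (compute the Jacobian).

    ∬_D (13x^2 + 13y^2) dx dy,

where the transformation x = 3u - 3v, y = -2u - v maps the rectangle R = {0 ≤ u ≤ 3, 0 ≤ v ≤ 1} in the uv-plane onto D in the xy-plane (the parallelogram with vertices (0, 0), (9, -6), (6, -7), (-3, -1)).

Compute the Jacobian determinant of (x, y) with respect to (u, v):

    ∂(x,y)/∂(u,v) = | 3  -3 | = (3)(-1) - (-3)(-2) = -9.
                   | -2  -1 |

Its absolute value is |J| = 9 (the area scaling factor).

Substituting x = 3u - 3v, y = -2u - v into the integrand,

    13x^2 + 13y^2 → 169u^2 - 182u v + 130v^2,

so the integral becomes

    ∬_R (169u^2 - 182u v + 130v^2) · |J| du dv = ∫_0^3 ∫_0^1 (1521u^2 - 1638u v + 1170v^2) dv du.

Inner (v): 1521u^2 - 819u + 390.
Outer (u): 22347/2.

Therefore ∬_D (13x^2 + 13y^2) dx dy = 22347/2.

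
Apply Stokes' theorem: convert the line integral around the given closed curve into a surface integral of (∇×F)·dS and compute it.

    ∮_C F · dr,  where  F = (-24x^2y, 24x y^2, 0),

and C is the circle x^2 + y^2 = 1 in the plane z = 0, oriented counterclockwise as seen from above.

Let S be the flat disk x^2 + y^2 ≤ 1 in the plane z = 0, with upward unit normal n̂ = ẑ. By Stokes' theorem,

    ∮_C F · dr = ∬_S (∇ × F) · n̂ dS = ∬_D (curl F)_z dA,

where D is the disk x^2 + y^2 ≤ 1.

Compute the curl of F = (-24x^2y, 24x y^2, 0):
    (∇ × F)_x = ∂F_z/∂y - ∂F_y/∂z = 0,
    (∇ × F)_y = ∂F_x/∂z - ∂F_z/∂x = 0,
    (∇ × F)_z = ∂F_y/∂x - ∂F_x/∂y = 24x^2 + 24y^2.

On z = 0, (curl F)_z = 24x^2 + 24y^2.

Convert to polar (x = r cos θ, y = r sin θ, dA = r dr dθ); the integrand becomes 24r^2, so

    ∬_D (curl F)_z dA = ∫_0^{2π} ∫_0^{1} (24r^2) · r dr dθ.

Inner (r from 0 to 1): 6.
Outer (θ from 0 to 2π): 12π.

Therefore ∮_C F · dr = 12π.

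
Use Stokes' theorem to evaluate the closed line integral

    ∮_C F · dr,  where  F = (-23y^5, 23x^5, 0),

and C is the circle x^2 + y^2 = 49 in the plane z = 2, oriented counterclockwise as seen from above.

Let S be the flat disk x^2 + y^2 ≤ 49 in the plane z = 2, with upward unit normal n̂ = ẑ. By Stokes' theorem,

    ∮_C F · dr = ∬_S (∇ × F) · n̂ dS = ∬_D (curl F)_z dA,

where D is the disk x^2 + y^2 ≤ 49.

Compute the curl of F = (-23y^5, 23x^5, 0):
    (∇ × F)_x = ∂F_z/∂y - ∂F_y/∂z = 0,
    (∇ × F)_y = ∂F_x/∂z - ∂F_z/∂x = 0,
    (∇ × F)_z = ∂F_y/∂x - ∂F_x/∂y = 115x^4 + 115y^4.

On z = 2, (curl F)_z = 115x^4 + 115y^4.

Convert to polar (x = r cos θ, y = r sin θ, dA = r dr dθ); the integrand becomes 115r^4(sin(θ)^4 + cos(θ)^4), so

    ∬_D (curl F)_z dA = ∫_0^{2π} ∫_0^{7} (115r^4(sin(θ)^4 + cos(θ)^4)) · r dr dθ.

Inner (r from 0 to 7): 13529635sin(θ)^4/6 + 13529635cos(θ)^4/6.
Outer (θ from 0 to 2π): 13529635π/4.

Therefore ∮_C F · dr = 13529635π/4.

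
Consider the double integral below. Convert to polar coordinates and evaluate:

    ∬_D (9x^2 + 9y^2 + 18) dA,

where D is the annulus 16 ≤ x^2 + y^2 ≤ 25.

The region D is 4 ≤ r ≤ 5, 0 ≤ θ ≤ 2π in polar coordinates, where x = r cos(θ), y = r sin(θ), and dA = r dr dθ.

Under the substitution, the integrand becomes 9r^2 + 18, so

    ∬_D (9x^2 + 9y^2 + 18) dA = ∫_{0}^{2π} ∫_{4}^{5} (9r^2 + 18) · r dr dθ.

Inner integral (in r): ∫_{4}^{5} (9r^2 + 18) · r dr = 3645/4.

Outer integral (in θ): ∫_{0}^{2π} (3645/4) dθ = 3645π/2.

Therefore ∬_D (9x^2 + 9y^2 + 18) dA = 3645π/2.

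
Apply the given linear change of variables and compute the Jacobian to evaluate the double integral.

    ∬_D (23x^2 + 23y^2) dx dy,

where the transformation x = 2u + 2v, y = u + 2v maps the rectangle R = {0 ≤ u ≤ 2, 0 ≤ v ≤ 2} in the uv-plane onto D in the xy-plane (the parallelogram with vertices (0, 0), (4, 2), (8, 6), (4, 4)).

Compute the Jacobian determinant of (x, y) with respect to (u, v):

    ∂(x,y)/∂(u,v) = | 2  2 | = (2)(2) - (2)(1) = 2.
                   | 1  2 |

Its absolute value is |J| = 2 (the area scaling factor).

Substituting x = 2u + 2v, y = u + 2v into the integrand,

    23x^2 + 23y^2 → 115u^2 + 276u v + 184v^2,

so the integral becomes

    ∬_R (115u^2 + 276u v + 184v^2) · |J| du dv = ∫_0^2 ∫_0^2 (230u^2 + 552u v + 368v^2) dv du.

Inner (v): 460u^2 + 1104u + 2944/3.
Outer (u): 16192/3.

Therefore ∬_D (23x^2 + 23y^2) dx dy = 16192/3.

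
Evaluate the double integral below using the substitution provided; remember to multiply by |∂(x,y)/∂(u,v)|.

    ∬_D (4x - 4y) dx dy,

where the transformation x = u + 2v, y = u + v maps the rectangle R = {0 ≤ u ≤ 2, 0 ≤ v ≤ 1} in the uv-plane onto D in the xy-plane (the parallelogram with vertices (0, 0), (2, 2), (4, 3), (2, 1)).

Compute the Jacobian determinant of (x, y) with respect to (u, v):

    ∂(x,y)/∂(u,v) = | 1  2 | = (1)(1) - (2)(1) = -1.
                   | 1  1 |

Its absolute value is |J| = 1 (the area scaling factor).

Substituting x = u + 2v, y = u + v into the integrand,

    4x - 4y → 4v,

so the integral becomes

    ∬_R (4v) · |J| du dv = ∫_0^2 ∫_0^1 (4v) dv du.

Inner (v): 2.
Outer (u): 4.

Therefore ∬_D (4x - 4y) dx dy = 4.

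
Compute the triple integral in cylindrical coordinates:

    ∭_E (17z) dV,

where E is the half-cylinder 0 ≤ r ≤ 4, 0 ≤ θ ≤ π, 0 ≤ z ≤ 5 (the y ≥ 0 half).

In cylindrical coordinates, x = r cos(θ), y = r sin(θ), z = z, and dV = r dr dθ dz.

The integrand becomes 17z, so

    ∭_E (17z) dV = ∫_{0}^{π} ∫_{0}^{4} ∫_{0}^{5} (17z) · r dz dr dθ.

Inner (z): 425r/2.
Middle (r from 0 to 4): 1700.
Outer (θ): 1700π.

Therefore the triple integral equals 1700π.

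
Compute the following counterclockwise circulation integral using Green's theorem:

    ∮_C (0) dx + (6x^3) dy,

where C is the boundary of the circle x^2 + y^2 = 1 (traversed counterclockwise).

Green's theorem converts the closed line integral into a double integral over the enclosed region D:

    ∮_C P dx + Q dy = ∬_D (∂Q/∂x - ∂P/∂y) dA.

Here P = 0, Q = 6x^3, so

    ∂Q/∂x = 18x^2,    ∂P/∂y = 0,
    ∂Q/∂x - ∂P/∂y = 18x^2.

D is the region x^2 + y^2 ≤ 1. Evaluating the double integral:

In polar coordinates (x = r cos θ, y = r sin θ, dA = r dr dθ) the integrand becomes 18r^2cos(θ)^2, so

    ∬_D (18x^2) dA = ∫_0^{2π} ∫_0^{1} (18r^2cos(θ)^2) · r dr dθ.

Inner (r from 0 to 1): 9cos(θ)^2/2.
Outer (θ from 0 to 2π): 9π/2.

Therefore ∮_C P dx + Q dy = 9π/2.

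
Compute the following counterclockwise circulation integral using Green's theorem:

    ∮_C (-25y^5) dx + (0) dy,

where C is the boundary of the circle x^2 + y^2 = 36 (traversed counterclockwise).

Green's theorem converts the closed line integral into a double integral over the enclosed region D:

    ∮_C P dx + Q dy = ∬_D (∂Q/∂x - ∂P/∂y) dA.

Here P = -25y^5, Q = 0, so

    ∂Q/∂x = 0,    ∂P/∂y = -125y^4,
    ∂Q/∂x - ∂P/∂y = 125y^4.

D is the region x^2 + y^2 ≤ 36. Evaluating the double integral:

In polar coordinates (x = r cos θ, y = r sin θ, dA = r dr dθ) the integrand becomes 125r^4sin(θ)^4, so

    ∬_D (125y^4) dA = ∫_0^{2π} ∫_0^{6} (125r^4sin(θ)^4) · r dr dθ.

Inner (r from 0 to 6): 972000sin(θ)^4.
Outer (θ from 0 to 2π): 729000π.

Therefore ∮_C P dx + Q dy = 729000π.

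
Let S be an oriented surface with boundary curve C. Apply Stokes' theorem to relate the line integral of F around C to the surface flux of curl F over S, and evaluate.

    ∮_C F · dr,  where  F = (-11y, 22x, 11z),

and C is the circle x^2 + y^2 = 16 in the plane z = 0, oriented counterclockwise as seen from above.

Let S be the flat disk x^2 + y^2 ≤ 16 in the plane z = 0, with upward unit normal n̂ = ẑ. By Stokes' theorem,

    ∮_C F · dr = ∬_S (∇ × F) · n̂ dS = ∬_D (curl F)_z dA,

where D is the disk x^2 + y^2 ≤ 16.

Compute the curl of F = (-11y, 22x, 11z):
    (∇ × F)_x = ∂F_z/∂y - ∂F_y/∂z = 0,
    (∇ × F)_y = ∂F_x/∂z - ∂F_z/∂x = 0,
    (∇ × F)_z = ∂F_y/∂x - ∂F_x/∂y = 33.

On z = 0, (curl F)_z = 33.

Convert to polar (x = r cos θ, y = r sin θ, dA = r dr dθ); the integrand becomes 33, so

    ∬_D (curl F)_z dA = ∫_0^{2π} ∫_0^{4} (33) · r dr dθ.

Inner (r from 0 to 4): 264.
Outer (θ from 0 to 2π): 528π.

Therefore ∮_C F · dr = 528π.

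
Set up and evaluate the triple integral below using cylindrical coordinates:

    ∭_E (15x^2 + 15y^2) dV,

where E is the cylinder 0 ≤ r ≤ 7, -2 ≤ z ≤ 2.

In cylindrical coordinates, x = r cos(θ), y = r sin(θ), z = z, and dV = r dr dθ dz.

The integrand becomes 15r^2, so

    ∭_E (15x^2 + 15y^2) dV = ∫_{0}^{2π} ∫_{0}^{7} ∫_{-2}^{2} (15r^2) · r dz dr dθ.

Inner (z): 60r^3.
Middle (r from 0 to 7): 36015.
Outer (θ): 72030π.

Therefore the triple integral equals 72030π.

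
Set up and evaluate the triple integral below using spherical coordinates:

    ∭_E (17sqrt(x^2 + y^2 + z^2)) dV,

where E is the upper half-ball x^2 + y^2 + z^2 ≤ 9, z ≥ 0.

In spherical coordinates, x = ρ sin(φ) cos(θ), y = ρ sin(φ) sin(θ), z = ρ cos(φ), and dV = ρ^2 sin(φ) dρ dφ dθ.

The integrand becomes 17ρ, so

    ∭_E (17sqrt(x^2 + y^2 + z^2)) dV = ∫_{0}^{2π} ∫_{0}^{π/2} ∫_{0}^{3} (17ρ) · ρ^2 sin(φ) dρ dφ dθ.

Inner (ρ): 1377sin(φ)/4.
Middle (φ): 1377/4.
Outer (θ): 1377π/2.

Therefore the triple integral equals 1377π/2.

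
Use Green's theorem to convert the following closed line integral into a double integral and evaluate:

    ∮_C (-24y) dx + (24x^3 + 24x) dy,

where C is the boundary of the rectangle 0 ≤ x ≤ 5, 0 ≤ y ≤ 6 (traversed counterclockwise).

Green's theorem converts the closed line integral into a double integral over the enclosed region D:

    ∮_C P dx + Q dy = ∬_D (∂Q/∂x - ∂P/∂y) dA.

Here P = -24y, Q = 24x^3 + 24x, so

    ∂Q/∂x = 72x^2 + 24,    ∂P/∂y = -24,
    ∂Q/∂x - ∂P/∂y = 72x^2 + 48.

D is the region 0 ≤ x ≤ 5, 0 ≤ y ≤ 6. Evaluating the double integral:

    ∬_D (72x^2 + 48) dA = ∫_0^{5} ∫_0^{6} (72x^2 + 48) dy dx.

Inner (y from 0 to 6): 432x^2 + 288.
Outer (x from 0 to 5): 19440.

Therefore ∮_C P dx + Q dy = 19440.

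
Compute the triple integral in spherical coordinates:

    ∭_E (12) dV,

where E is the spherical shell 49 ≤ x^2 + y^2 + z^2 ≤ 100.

In spherical coordinates, x = ρ sin(φ) cos(θ), y = ρ sin(φ) sin(θ), z = ρ cos(φ), and dV = ρ^2 sin(φ) dρ dφ dθ.

The integrand becomes 12, so

    ∭_E (12) dV = ∫_{0}^{2π} ∫_{0}^{π} ∫_{7}^{10} (12) · ρ^2 sin(φ) dρ dφ dθ.

Inner (ρ): 2628sin(φ).
Middle (φ): 5256.
Outer (θ): 10512π.

Therefore the triple integral equals 10512π.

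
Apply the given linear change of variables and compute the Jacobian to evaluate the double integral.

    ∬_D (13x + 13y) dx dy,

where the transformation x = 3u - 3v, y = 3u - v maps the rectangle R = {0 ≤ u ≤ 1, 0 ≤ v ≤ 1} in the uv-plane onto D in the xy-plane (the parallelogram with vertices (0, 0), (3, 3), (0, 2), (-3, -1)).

Compute the Jacobian determinant of (x, y) with respect to (u, v):

    ∂(x,y)/∂(u,v) = | 3  -3 | = (3)(-1) - (-3)(3) = 6.
                   | 3  -1 |

Its absolute value is |J| = 6 (the area scaling factor).

Substituting x = 3u - 3v, y = 3u - v into the integrand,

    13x + 13y → 78u - 52v,

so the integral becomes

    ∬_R (78u - 52v) · |J| du dv = ∫_0^1 ∫_0^1 (468u - 312v) dv du.

Inner (v): 468u - 156.
Outer (u): 78.

Therefore ∬_D (13x + 13y) dx dy = 78.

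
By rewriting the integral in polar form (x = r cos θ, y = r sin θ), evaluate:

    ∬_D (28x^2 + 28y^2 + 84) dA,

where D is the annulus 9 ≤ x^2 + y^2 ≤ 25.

The region D is 3 ≤ r ≤ 5, 0 ≤ θ ≤ 2π in polar coordinates, where x = r cos(θ), y = r sin(θ), and dA = r dr dθ.

Under the substitution, the integrand becomes 28r^2 + 84, so

    ∬_D (28x^2 + 28y^2 + 84) dA = ∫_{0}^{2π} ∫_{3}^{5} (28r^2 + 84) · r dr dθ.

Inner integral (in r): ∫_{3}^{5} (28r^2 + 84) · r dr = 4480.

Outer integral (in θ): ∫_{0}^{2π} (4480) dθ = 8960π.

Therefore ∬_D (28x^2 + 28y^2 + 84) dA = 8960π.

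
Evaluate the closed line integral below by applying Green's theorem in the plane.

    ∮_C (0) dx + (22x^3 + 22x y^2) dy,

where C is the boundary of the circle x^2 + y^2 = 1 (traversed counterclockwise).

Green's theorem converts the closed line integral into a double integral over the enclosed region D:

    ∮_C P dx + Q dy = ∬_D (∂Q/∂x - ∂P/∂y) dA.

Here P = 0, Q = 22x^3 + 22x y^2, so

    ∂Q/∂x = 66x^2 + 22y^2,    ∂P/∂y = 0,
    ∂Q/∂x - ∂P/∂y = 66x^2 + 22y^2.

D is the region x^2 + y^2 ≤ 1. Evaluating the double integral:

In polar coordinates (x = r cos θ, y = r sin θ, dA = r dr dθ) the integrand becomes 22r^2(cos(2θ) + 2), so

    ∬_D (66x^2 + 22y^2) dA = ∫_0^{2π} ∫_0^{1} (22r^2(cos(2θ) + 2)) · r dr dθ.

Inner (r from 0 to 1): 33/2 - 11sin(θ)^2.
Outer (θ from 0 to 2π): 22π.

Therefore ∮_C P dx + Q dy = 22π.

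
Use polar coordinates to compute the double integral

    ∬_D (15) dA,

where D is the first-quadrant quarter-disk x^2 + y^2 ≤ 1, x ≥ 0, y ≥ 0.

The region D is 0 ≤ r ≤ 1, 0 ≤ θ ≤ π/2 in polar coordinates, where x = r cos(θ), y = r sin(θ), and dA = r dr dθ.

Under the substitution, the integrand becomes 15, so

    ∬_D (15) dA = ∫_{0}^{π/2} ∫_{0}^{1} (15) · r dr dθ.

Inner integral (in r): ∫_{0}^{1} (15) · r dr = 15/2.

Outer integral (in θ): ∫_{0}^{π/2} (15/2) dθ = 15π/4.

Therefore ∬_D (15) dA = 15π/4.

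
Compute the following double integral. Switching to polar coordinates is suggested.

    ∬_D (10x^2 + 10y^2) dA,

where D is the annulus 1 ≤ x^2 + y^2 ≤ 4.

The region D is 1 ≤ r ≤ 2, 0 ≤ θ ≤ 2π in polar coordinates, where x = r cos(θ), y = r sin(θ), and dA = r dr dθ.

Under the substitution, the integrand becomes 10r^2, so

    ∬_D (10x^2 + 10y^2) dA = ∫_{0}^{2π} ∫_{1}^{2} (10r^2) · r dr dθ.

Inner integral (in r): ∫_{1}^{2} (10r^2) · r dr = 75/2.

Outer integral (in θ): ∫_{0}^{2π} (75/2) dθ = 75π.

Therefore ∬_D (10x^2 + 10y^2) dA = 75π.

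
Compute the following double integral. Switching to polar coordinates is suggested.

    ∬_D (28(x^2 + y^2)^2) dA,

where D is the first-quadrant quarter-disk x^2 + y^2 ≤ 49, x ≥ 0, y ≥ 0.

The region D is 0 ≤ r ≤ 7, 0 ≤ θ ≤ π/2 in polar coordinates, where x = r cos(θ), y = r sin(θ), and dA = r dr dθ.

Under the substitution, the integrand becomes 28r^4, so

    ∬_D (28(x^2 + y^2)^2) dA = ∫_{0}^{π/2} ∫_{0}^{7} (28r^4) · r dr dθ.

Inner integral (in r): ∫_{0}^{7} (28r^4) · r dr = 1647086/3.

Outer integral (in θ): ∫_{0}^{π/2} (1647086/3) dθ = 823543π/3.

Therefore ∬_D (28(x^2 + y^2)^2) dA = 823543π/3.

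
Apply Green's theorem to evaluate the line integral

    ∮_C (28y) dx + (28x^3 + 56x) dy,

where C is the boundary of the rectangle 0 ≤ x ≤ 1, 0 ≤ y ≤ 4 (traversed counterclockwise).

Green's theorem converts the closed line integral into a double integral over the enclosed region D:

    ∮_C P dx + Q dy = ∬_D (∂Q/∂x - ∂P/∂y) dA.

Here P = 28y, Q = 28x^3 + 56x, so

    ∂Q/∂x = 84x^2 + 56,    ∂P/∂y = 28,
    ∂Q/∂x - ∂P/∂y = 84x^2 + 28.

D is the region 0 ≤ x ≤ 1, 0 ≤ y ≤ 4. Evaluating the double integral:

    ∬_D (84x^2 + 28) dA = ∫_0^{1} ∫_0^{4} (84x^2 + 28) dy dx.

Inner (y from 0 to 4): 336x^2 + 112.
Outer (x from 0 to 1): 224.

Therefore ∮_C P dx + Q dy = 224.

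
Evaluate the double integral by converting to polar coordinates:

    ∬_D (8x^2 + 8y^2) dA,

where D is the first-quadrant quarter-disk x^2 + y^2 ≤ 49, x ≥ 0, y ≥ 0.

The region D is 0 ≤ r ≤ 7, 0 ≤ θ ≤ π/2 in polar coordinates, where x = r cos(θ), y = r sin(θ), and dA = r dr dθ.

Under the substitution, the integrand becomes 8r^2, so

    ∬_D (8x^2 + 8y^2) dA = ∫_{0}^{π/2} ∫_{0}^{7} (8r^2) · r dr dθ.

Inner integral (in r): ∫_{0}^{7} (8r^2) · r dr = 4802.

Outer integral (in θ): ∫_{0}^{π/2} (4802) dθ = 2401π.

Therefore ∬_D (8x^2 + 8y^2) dA = 2401π.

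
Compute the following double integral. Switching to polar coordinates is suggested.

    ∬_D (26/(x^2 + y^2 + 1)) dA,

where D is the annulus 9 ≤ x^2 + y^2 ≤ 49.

The region D is 3 ≤ r ≤ 7, 0 ≤ θ ≤ 2π in polar coordinates, where x = r cos(θ), y = r sin(θ), and dA = r dr dθ.

Under the substitution, the integrand becomes 26/(r^2 + 1), so

    ∬_D (26/(x^2 + y^2 + 1)) dA = ∫_{0}^{2π} ∫_{3}^{7} (26/(r^2 + 1)) · r dr dθ.

Inner integral (in r): ∫_{3}^{7} (26/(r^2 + 1)) · r dr = log(1220703125).

Outer integral (in θ): ∫_{0}^{2π} (log(1220703125)) dθ = 26π log(5).

Therefore ∬_D (26/(x^2 + y^2 + 1)) dA = 26π log(5).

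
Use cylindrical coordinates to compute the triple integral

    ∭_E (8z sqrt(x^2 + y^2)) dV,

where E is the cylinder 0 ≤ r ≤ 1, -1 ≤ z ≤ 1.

In cylindrical coordinates, x = r cos(θ), y = r sin(θ), z = z, and dV = r dr dθ dz.

The integrand becomes 8r z, so

    ∭_E (8z sqrt(x^2 + y^2)) dV = ∫_{0}^{2π} ∫_{0}^{1} ∫_{-1}^{1} (8r z) · r dz dr dθ.

Inner (z): 0.
Middle (r from 0 to 1): 0.
Outer (θ): 0.

Therefore the triple integral equals 0.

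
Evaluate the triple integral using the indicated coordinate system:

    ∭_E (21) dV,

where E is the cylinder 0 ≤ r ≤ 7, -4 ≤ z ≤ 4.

In cylindrical coordinates, x = r cos(θ), y = r sin(θ), z = z, and dV = r dr dθ dz.

The integrand becomes 21, so

    ∭_E (21) dV = ∫_{0}^{2π} ∫_{0}^{7} ∫_{-4}^{4} (21) · r dz dr dθ.

Inner (z): 168r.
Middle (r from 0 to 7): 4116.
Outer (θ): 8232π.

Therefore the triple integral equals 8232π.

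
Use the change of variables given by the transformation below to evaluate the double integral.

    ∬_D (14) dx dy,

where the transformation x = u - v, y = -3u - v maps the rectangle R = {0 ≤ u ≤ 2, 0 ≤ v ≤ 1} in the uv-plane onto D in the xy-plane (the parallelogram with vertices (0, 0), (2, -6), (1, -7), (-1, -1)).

Compute the Jacobian determinant of (x, y) with respect to (u, v):

    ∂(x,y)/∂(u,v) = | 1  -1 | = (1)(-1) - (-1)(-3) = -4.
                   | -3  -1 |

Its absolute value is |J| = 4 (the area scaling factor).

Substituting x = u - v, y = -3u - v into the integrand,

    14 → 14,

so the integral becomes

    ∬_R (14) · |J| du dv = ∫_0^2 ∫_0^1 (56) dv du.

Inner (v): 56.
Outer (u): 112.

Therefore ∬_D (14) dx dy = 112.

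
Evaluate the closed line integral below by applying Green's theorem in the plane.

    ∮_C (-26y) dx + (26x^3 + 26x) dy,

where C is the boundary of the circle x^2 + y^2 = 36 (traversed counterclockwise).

Green's theorem converts the closed line integral into a double integral over the enclosed region D:

    ∮_C P dx + Q dy = ∬_D (∂Q/∂x - ∂P/∂y) dA.

Here P = -26y, Q = 26x^3 + 26x, so

    ∂Q/∂x = 78x^2 + 26,    ∂P/∂y = -26,
    ∂Q/∂x - ∂P/∂y = 78x^2 + 52.

D is the region x^2 + y^2 ≤ 36. Evaluating the double integral:

In polar coordinates (x = r cos θ, y = r sin θ, dA = r dr dθ) the integrand becomes 78r^2cos(θ)^2 + 52, so

    ∬_D (78x^2 + 52) dA = ∫_0^{2π} ∫_0^{6} (78r^2cos(θ)^2 + 52) · r dr dθ.

Inner (r from 0 to 6): 25272cos(θ)^2 + 936.
Outer (θ from 0 to 2π): 27144π.

Therefore ∮_C P dx + Q dy = 27144π.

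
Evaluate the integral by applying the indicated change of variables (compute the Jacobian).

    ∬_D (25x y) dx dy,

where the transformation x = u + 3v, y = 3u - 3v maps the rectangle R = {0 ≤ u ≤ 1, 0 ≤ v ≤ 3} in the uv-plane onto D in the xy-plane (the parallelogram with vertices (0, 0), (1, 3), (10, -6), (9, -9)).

Compute the Jacobian determinant of (x, y) with respect to (u, v):

    ∂(x,y)/∂(u,v) = | 1  3 | = (1)(-3) - (3)(3) = -12.
                   | 3  -3 |

Its absolute value is |J| = 12 (the area scaling factor).

Substituting x = u + 3v, y = 3u - 3v into the integrand,

    25x y → 75u^2 + 150u v - 225v^2,

so the integral becomes

    ∬_R (75u^2 + 150u v - 225v^2) · |J| du dv = ∫_0^1 ∫_0^3 (900u^2 + 1800u v - 2700v^2) dv du.

Inner (v): 2700u^2 + 8100u - 24300.
Outer (u): -19350.

Therefore ∬_D (25x y) dx dy = -19350.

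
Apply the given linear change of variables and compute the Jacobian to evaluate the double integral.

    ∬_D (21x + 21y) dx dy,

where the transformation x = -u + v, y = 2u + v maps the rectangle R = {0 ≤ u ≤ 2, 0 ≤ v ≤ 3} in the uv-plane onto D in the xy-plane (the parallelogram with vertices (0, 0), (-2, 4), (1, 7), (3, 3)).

Compute the Jacobian determinant of (x, y) with respect to (u, v):

    ∂(x,y)/∂(u,v) = | -1  1 | = (-1)(1) - (1)(2) = -3.
                   | 2  1 |

Its absolute value is |J| = 3 (the area scaling factor).

Substituting x = -u + v, y = 2u + v into the integrand,

    21x + 21y → 21u + 42v,

so the integral becomes

    ∬_R (21u + 42v) · |J| du dv = ∫_0^2 ∫_0^3 (63u + 126v) dv du.

Inner (v): 189u + 567.
Outer (u): 1512.

Therefore ∬_D (21x + 21y) dx dy = 1512.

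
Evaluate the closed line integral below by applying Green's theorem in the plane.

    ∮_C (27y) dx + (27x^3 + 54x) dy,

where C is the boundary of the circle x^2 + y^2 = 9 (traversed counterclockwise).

Green's theorem converts the closed line integral into a double integral over the enclosed region D:

    ∮_C P dx + Q dy = ∬_D (∂Q/∂x - ∂P/∂y) dA.

Here P = 27y, Q = 27x^3 + 54x, so

    ∂Q/∂x = 81x^2 + 54,    ∂P/∂y = 27,
    ∂Q/∂x - ∂P/∂y = 81x^2 + 27.

D is the region x^2 + y^2 ≤ 9. Evaluating the double integral:

In polar coordinates (x = r cos θ, y = r sin θ, dA = r dr dθ) the integrand becomes 81r^2cos(θ)^2 + 27, so

    ∬_D (81x^2 + 27) dA = ∫_0^{2π} ∫_0^{3} (81r^2cos(θ)^2 + 27) · r dr dθ.

Inner (r from 0 to 3): 6561cos(θ)^2/4 + 243/2.
Outer (θ from 0 to 2π): 7533π/4.

Therefore ∮_C P dx + Q dy = 7533π/4.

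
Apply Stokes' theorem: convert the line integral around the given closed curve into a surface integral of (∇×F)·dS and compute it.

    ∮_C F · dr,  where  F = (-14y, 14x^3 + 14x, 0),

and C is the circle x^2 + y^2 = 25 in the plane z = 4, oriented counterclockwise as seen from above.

Let S be the flat disk x^2 + y^2 ≤ 25 in the plane z = 4, with upward unit normal n̂ = ẑ. By Stokes' theorem,

    ∮_C F · dr = ∬_S (∇ × F) · n̂ dS = ∬_D (curl F)_z dA,

where D is the disk x^2 + y^2 ≤ 25.

Compute the curl of F = (-14y, 14x^3 + 14x, 0):
    (∇ × F)_x = ∂F_z/∂y - ∂F_y/∂z = 0,
    (∇ × F)_y = ∂F_x/∂z - ∂F_z/∂x = 0,
    (∇ × F)_z = ∂F_y/∂x - ∂F_x/∂y = 42x^2 + 28.

On z = 4, (curl F)_z = 42x^2 + 28.

Convert to polar (x = r cos θ, y = r sin θ, dA = r dr dθ); the integrand becomes 42r^2cos(θ)^2 + 28, so

    ∬_D (curl F)_z dA = ∫_0^{2π} ∫_0^{5} (42r^2cos(θ)^2 + 28) · r dr dθ.

Inner (r from 0 to 5): 13125cos(θ)^2/2 + 350.
Outer (θ from 0 to 2π): 14525π/2.

Therefore ∮_C F · dr = 14525π/2.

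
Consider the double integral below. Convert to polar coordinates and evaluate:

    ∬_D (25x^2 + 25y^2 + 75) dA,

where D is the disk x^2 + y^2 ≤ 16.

The region D is 0 ≤ r ≤ 4, 0 ≤ θ ≤ 2π in polar coordinates, where x = r cos(θ), y = r sin(θ), and dA = r dr dθ.

Under the substitution, the integrand becomes 25r^2 + 75, so

    ∬_D (25x^2 + 25y^2 + 75) dA = ∫_{0}^{2π} ∫_{0}^{4} (25r^2 + 75) · r dr dθ.

Inner integral (in r): ∫_{0}^{4} (25r^2 + 75) · r dr = 2200.

Outer integral (in θ): ∫_{0}^{2π} (2200) dθ = 4400π.

Therefore ∬_D (25x^2 + 25y^2 + 75) dA = 4400π.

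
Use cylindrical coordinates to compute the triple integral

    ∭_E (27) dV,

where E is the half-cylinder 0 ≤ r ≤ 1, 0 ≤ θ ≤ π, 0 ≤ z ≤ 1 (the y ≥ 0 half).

In cylindrical coordinates, x = r cos(θ), y = r sin(θ), z = z, and dV = r dr dθ dz.

The integrand becomes 27, so

    ∭_E (27) dV = ∫_{0}^{π} ∫_{0}^{1} ∫_{0}^{1} (27) · r dz dr dθ.

Inner (z): 27r.
Middle (r from 0 to 1): 27/2.
Outer (θ): 27π/2.

Therefore the triple integral equals 27π/2.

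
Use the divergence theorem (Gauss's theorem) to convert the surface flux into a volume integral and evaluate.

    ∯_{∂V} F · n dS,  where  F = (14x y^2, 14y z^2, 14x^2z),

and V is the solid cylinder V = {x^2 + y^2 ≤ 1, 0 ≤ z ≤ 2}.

By the divergence theorem,

    ∯_{∂V} F · n dS = ∭_V (∇ · F) dV.

Compute the divergence:
    ∇ · F = ∂F_x/∂x + ∂F_y/∂y + ∂F_z/∂z = 14y^2 + 14z^2 + 14x^2 = 14x^2 + 14y^2 + 14z^2.

In cylindrical coordinates, x = r cos(θ), y = r sin(θ), z = z, dV = r dr dθ dz, with 0 ≤ r ≤ 1, 0 ≤ θ ≤ 2π, 0 ≤ z ≤ 2.

The integrand, after substitution and multiplying by the volume element, becomes (14r^2 + 14z^2) · r, so

    ∭_V (∇·F) dV = ∫_0^{2π} ∫_0^{1} ∫_0^{2} (14r^2 + 14z^2) · r dz dr dθ.

Inner (z from 0 to 2): 28r (r^2 + 4/3).
Middle (r from 0 to 1): 77/3.
Outer (θ from 0 to 2π): 154π/3.

Therefore ∯_{∂V} F · n dS = 154π/3.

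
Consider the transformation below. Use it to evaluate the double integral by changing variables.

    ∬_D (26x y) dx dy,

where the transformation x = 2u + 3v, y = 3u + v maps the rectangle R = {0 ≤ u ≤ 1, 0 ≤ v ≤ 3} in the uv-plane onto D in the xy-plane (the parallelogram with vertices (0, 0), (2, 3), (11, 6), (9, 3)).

Compute the Jacobian determinant of (x, y) with respect to (u, v):

    ∂(x,y)/∂(u,v) = | 2  3 | = (2)(1) - (3)(3) = -7.
                   | 3  1 |

Its absolute value is |J| = 7 (the area scaling factor).

Substituting x = 2u + 3v, y = 3u + v into the integrand,

    26x y → 156u^2 + 286u v + 78v^2,

so the integral becomes

    ∬_R (156u^2 + 286u v + 78v^2) · |J| du dv = ∫_0^1 ∫_0^3 (1092u^2 + 2002u v + 546v^2) dv du.

Inner (v): 3276u^2 + 9009u + 4914.
Outer (u): 21021/2.

Therefore ∬_D (26x y) dx dy = 21021/2.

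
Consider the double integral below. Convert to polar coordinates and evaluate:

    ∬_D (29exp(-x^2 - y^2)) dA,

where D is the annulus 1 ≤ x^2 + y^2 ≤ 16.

The region D is 1 ≤ r ≤ 4, 0 ≤ θ ≤ 2π in polar coordinates, where x = r cos(θ), y = r sin(θ), and dA = r dr dθ.

Under the substitution, the integrand becomes 29exp(-r^2), so

    ∬_D (29exp(-x^2 - y^2)) dA = ∫_{0}^{2π} ∫_{1}^{4} (29exp(-r^2)) · r dr dθ.

Inner integral (in r): ∫_{1}^{4} (29exp(-r^2)) · r dr = -(29 - 29exp(15))exp(-16)/2.

Outer integral (in θ): ∫_{0}^{2π} (-(29 - 29exp(15))exp(-16)/2) dθ = -29π (1 - exp(15))exp(-16).

Therefore ∬_D (29exp(-x^2 - y^2)) dA = -29π (1 - exp(15))exp(-16).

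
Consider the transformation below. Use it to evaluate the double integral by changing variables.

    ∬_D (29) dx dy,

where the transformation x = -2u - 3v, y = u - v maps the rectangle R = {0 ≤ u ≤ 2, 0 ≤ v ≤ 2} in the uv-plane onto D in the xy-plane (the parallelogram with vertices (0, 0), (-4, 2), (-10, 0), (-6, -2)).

Compute the Jacobian determinant of (x, y) with respect to (u, v):

    ∂(x,y)/∂(u,v) = | -2  -3 | = (-2)(-1) - (-3)(1) = 5.
                   | 1  -1 |

Its absolute value is |J| = 5 (the area scaling factor).

Substituting x = -2u - 3v, y = u - v into the integrand,

    29 → 29,

so the integral becomes

    ∬_R (29) · |J| du dv = ∫_0^2 ∫_0^2 (145) dv du.

Inner (v): 290.
Outer (u): 580.

Therefore ∬_D (29) dx dy = 580.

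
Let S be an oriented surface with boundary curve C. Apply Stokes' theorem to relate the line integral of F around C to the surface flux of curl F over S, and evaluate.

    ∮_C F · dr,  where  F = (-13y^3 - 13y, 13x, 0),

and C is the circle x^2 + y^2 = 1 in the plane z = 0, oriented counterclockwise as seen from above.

Let S be the flat disk x^2 + y^2 ≤ 1 in the plane z = 0, with upward unit normal n̂ = ẑ. By Stokes' theorem,

    ∮_C F · dr = ∬_S (∇ × F) · n̂ dS = ∬_D (curl F)_z dA,

where D is the disk x^2 + y^2 ≤ 1.

Compute the curl of F = (-13y^3 - 13y, 13x, 0):
    (∇ × F)_x = ∂F_z/∂y - ∂F_y/∂z = 0,
    (∇ × F)_y = ∂F_x/∂z - ∂F_z/∂x = 0,
    (∇ × F)_z = ∂F_y/∂x - ∂F_x/∂y = 39y^2 + 26.

On z = 0, (curl F)_z = 39y^2 + 26.

Convert to polar (x = r cos θ, y = r sin θ, dA = r dr dθ); the integrand becomes 39r^2sin(θ)^2 + 26, so

    ∬_D (curl F)_z dA = ∫_0^{2π} ∫_0^{1} (39r^2sin(θ)^2 + 26) · r dr dθ.

Inner (r from 0 to 1): 39sin(θ)^2/4 + 13.
Outer (θ from 0 to 2π): 143π/4.

Therefore ∮_C F · dr = 143π/4.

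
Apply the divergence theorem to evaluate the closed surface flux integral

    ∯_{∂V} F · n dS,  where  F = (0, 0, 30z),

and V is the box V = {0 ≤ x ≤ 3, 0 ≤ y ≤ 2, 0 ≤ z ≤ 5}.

By the divergence theorem,

    ∯_{∂V} F · n dS = ∭_V (∇ · F) dV.

Compute the divergence:
    ∇ · F = ∂F_x/∂x + ∂F_y/∂y + ∂F_z/∂z = 0 + 0 + 30 = 30.

V is a rectangular box, so dV = dx dy dz with 0 ≤ x ≤ 3, 0 ≤ y ≤ 2, 0 ≤ z ≤ 5.

Integrate (30) over V as an iterated integral:

    ∭_V (∇·F) dV = ∫_0^{3} ∫_0^{2} ∫_0^{5} (30) dz dy dx.

Inner (z from 0 to 5): 150.
Middle (y from 0 to 2): 300.
Outer (x from 0 to 3): 900.

Therefore ∯_{∂V} F · n dS = 900.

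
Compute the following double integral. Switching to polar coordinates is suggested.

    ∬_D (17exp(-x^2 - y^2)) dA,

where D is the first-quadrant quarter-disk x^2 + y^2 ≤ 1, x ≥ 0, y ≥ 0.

The region D is 0 ≤ r ≤ 1, 0 ≤ θ ≤ π/2 in polar coordinates, where x = r cos(θ), y = r sin(θ), and dA = r dr dθ.

Under the substitution, the integrand becomes 17exp(-r^2), so

    ∬_D (17exp(-x^2 - y^2)) dA = ∫_{0}^{π/2} ∫_{0}^{1} (17exp(-r^2)) · r dr dθ.

Inner integral (in r): ∫_{0}^{1} (17exp(-r^2)) · r dr = 17/2 - 17exp(-1)/2.

Outer integral (in θ): ∫_{0}^{π/2} (17/2 - 17exp(-1)/2) dθ = -17π (1 - e)exp(-1)/4.

Therefore ∬_D (17exp(-x^2 - y^2)) dA = -17π (1 - e)exp(-1)/4.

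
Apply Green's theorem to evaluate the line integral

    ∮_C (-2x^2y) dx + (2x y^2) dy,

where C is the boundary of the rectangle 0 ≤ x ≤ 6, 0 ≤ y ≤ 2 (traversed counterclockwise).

Green's theorem converts the closed line integral into a double integral over the enclosed region D:

    ∮_C P dx + Q dy = ∬_D (∂Q/∂x - ∂P/∂y) dA.

Here P = -2x^2y, Q = 2x y^2, so

    ∂Q/∂x = 2y^2,    ∂P/∂y = -2x^2,
    ∂Q/∂x - ∂P/∂y = 2x^2 + 2y^2.

D is the region 0 ≤ x ≤ 6, 0 ≤ y ≤ 2. Evaluating the double integral:

    ∬_D (2x^2 + 2y^2) dA = ∫_0^{6} ∫_0^{2} (2x^2 + 2y^2) dy dx.

Inner (y from 0 to 2): 4x^2 + 16/3.
Outer (x from 0 to 6): 320.

Therefore ∮_C P dx + Q dy = 320.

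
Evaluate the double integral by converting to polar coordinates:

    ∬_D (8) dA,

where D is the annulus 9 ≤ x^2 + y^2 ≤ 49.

The region D is 3 ≤ r ≤ 7, 0 ≤ θ ≤ 2π in polar coordinates, where x = r cos(θ), y = r sin(θ), and dA = r dr dθ.

Under the substitution, the integrand becomes 8, so

    ∬_D (8) dA = ∫_{0}^{2π} ∫_{3}^{7} (8) · r dr dθ.

Inner integral (in r): ∫_{3}^{7} (8) · r dr = 160.

Outer integral (in θ): ∫_{0}^{2π} (160) dθ = 320π.

Therefore ∬_D (8) dA = 320π.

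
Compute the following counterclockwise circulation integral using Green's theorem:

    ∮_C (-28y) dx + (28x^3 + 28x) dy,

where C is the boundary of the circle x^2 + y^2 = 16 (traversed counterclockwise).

Green's theorem converts the closed line integral into a double integral over the enclosed region D:

    ∮_C P dx + Q dy = ∬_D (∂Q/∂x - ∂P/∂y) dA.

Here P = -28y, Q = 28x^3 + 28x, so

    ∂Q/∂x = 84x^2 + 28,    ∂P/∂y = -28,
    ∂Q/∂x - ∂P/∂y = 84x^2 + 56.

D is the region x^2 + y^2 ≤ 16. Evaluating the double integral:

In polar coordinates (x = r cos θ, y = r sin θ, dA = r dr dθ) the integrand becomes 84r^2cos(θ)^2 + 56, so

    ∬_D (84x^2 + 56) dA = ∫_0^{2π} ∫_0^{4} (84r^2cos(θ)^2 + 56) · r dr dθ.

Inner (r from 0 to 4): 5376cos(θ)^2 + 448.
Outer (θ from 0 to 2π): 6272π.

Therefore ∮_C P dx + Q dy = 6272π.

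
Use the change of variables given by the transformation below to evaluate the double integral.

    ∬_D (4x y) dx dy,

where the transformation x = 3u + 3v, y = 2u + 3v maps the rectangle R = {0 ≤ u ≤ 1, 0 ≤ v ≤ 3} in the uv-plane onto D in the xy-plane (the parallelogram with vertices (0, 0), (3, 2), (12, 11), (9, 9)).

Compute the Jacobian determinant of (x, y) with respect to (u, v):

    ∂(x,y)/∂(u,v) = | 3  3 | = (3)(3) - (3)(2) = 3.
                   | 2  3 |

Its absolute value is |J| = 3 (the area scaling factor).

Substituting x = 3u + 3v, y = 2u + 3v into the integrand,

    4x y → 24u^2 + 60u v + 36v^2,

so the integral becomes

    ∬_R (24u^2 + 60u v + 36v^2) · |J| du dv = ∫_0^1 ∫_0^3 (72u^2 + 180u v + 108v^2) dv du.

Inner (v): 216u^2 + 810u + 972.
Outer (u): 1449.

Therefore ∬_D (4x y) dx dy = 1449.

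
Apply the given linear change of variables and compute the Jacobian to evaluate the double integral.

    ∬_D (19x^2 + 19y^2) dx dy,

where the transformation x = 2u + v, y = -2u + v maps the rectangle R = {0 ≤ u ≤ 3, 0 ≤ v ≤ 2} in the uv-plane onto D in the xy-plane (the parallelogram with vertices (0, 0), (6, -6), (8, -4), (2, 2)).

Compute the Jacobian determinant of (x, y) with respect to (u, v):

    ∂(x,y)/∂(u,v) = | 2  1 | = (2)(1) - (1)(-2) = 4.
                   | -2  1 |

Its absolute value is |J| = 4 (the area scaling factor).

Substituting x = 2u + v, y = -2u + v into the integrand,

    19x^2 + 19y^2 → 152u^2 + 38v^2,

so the integral becomes

    ∬_R (152u^2 + 38v^2) · |J| du dv = ∫_0^3 ∫_0^2 (608u^2 + 152v^2) dv du.

Inner (v): 1216u^2 + 1216/3.
Outer (u): 12160.

Therefore ∬_D (19x^2 + 19y^2) dx dy = 12160.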